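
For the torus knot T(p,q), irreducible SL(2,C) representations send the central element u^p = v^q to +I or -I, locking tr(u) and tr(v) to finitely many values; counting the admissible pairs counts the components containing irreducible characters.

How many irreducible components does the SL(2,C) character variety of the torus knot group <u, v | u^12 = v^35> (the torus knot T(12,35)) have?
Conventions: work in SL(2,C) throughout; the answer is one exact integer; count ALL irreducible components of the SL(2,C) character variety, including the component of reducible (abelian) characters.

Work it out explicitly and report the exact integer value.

In the torus knot group T(12,35), u^12 = v^35 is central, so an irreducible representation sends it to +I or -I (Schur).
So on each irreducible component the traces are pinned: tr(u) = 2*cos(pi*alpha/12) with 1 <= alpha <= 11, tr(v) = 2*cos(pi*beta/35) with 1 <= beta <= 34.
The two central values (-1)^alpha I and (-1)^beta I must be the same matrix, so alpha and beta share a parity.
count pairs: odd alpha (6 choices) x odd beta (17), plus even alpha (5) x even beta (17): 6*17 + 5*17 = 187.
That is 187 components of irreducible characters, and with the reducible (abelian) component the total is 188.

188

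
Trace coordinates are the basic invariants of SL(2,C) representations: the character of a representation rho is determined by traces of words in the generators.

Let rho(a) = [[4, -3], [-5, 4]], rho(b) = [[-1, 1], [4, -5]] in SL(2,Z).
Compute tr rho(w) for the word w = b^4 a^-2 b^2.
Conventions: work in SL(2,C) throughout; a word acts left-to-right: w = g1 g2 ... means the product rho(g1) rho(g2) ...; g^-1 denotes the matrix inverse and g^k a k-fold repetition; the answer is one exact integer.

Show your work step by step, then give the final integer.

rho(b) = [[-1, 1], [4, -5]]
... * rho(b) = [[-1, 1], [4, -5]]  ->  [[5, -6], [-24, 29]]
... * rho(b) = [[-1, 1], [4, -5]]  ->  [[-29, 35], [140, -169]]
... * rho(b) = [[-1, 1], [4, -5]]  ->  [[169, -204], [-816, 985]]
... * rho(a^-1) = [[4, 3], [5, 4]]  ->  [[-344, -309], [1661, 1492]]
... * rho(a^-1) = [[4, 3], [5, 4]]  ->  [[-2921, -2268], [14104, 10951]]
... * rho(b) = [[-1, 1], [4, -5]]  ->  [[-6151, 8419], [29700, -40651]]
... * rho(b) = [[-1, 1], [4, -5]]  ->  [[39827, -48246], [-192304, 232955]]
tr = 39827 + 232955 = 272782

272782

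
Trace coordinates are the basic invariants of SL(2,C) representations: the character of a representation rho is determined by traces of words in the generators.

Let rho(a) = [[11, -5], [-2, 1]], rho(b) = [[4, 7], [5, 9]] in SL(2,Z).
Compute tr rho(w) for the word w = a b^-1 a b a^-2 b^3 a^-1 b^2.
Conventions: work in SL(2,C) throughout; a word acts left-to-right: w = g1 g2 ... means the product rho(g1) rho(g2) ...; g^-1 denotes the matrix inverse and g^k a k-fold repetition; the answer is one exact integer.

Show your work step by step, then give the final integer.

874798119376

rho(a) = [[11, -5], [-2, 1]]
... * rho(b^-1) = [[9, -7], [-5, 4]]  ->  [[124, -97], [-23, 18]]
... * rho(a) = [[11, -5], [-2, 1]]  ->  [[1558, -717], [-289, 133]]
... * rho(b) = [[4, 7], [5, 9]]  ->  [[2647, 4453], [-491, -826]]
... * rho(a^-1) = [[1, 5], [2, 11]]  ->  [[11553, 62218], [-2143, -11541]]
... * rho(a^-1) = [[1, 5], [2, 11]]  ->  [[135989, 742163], [-25225, -137666]]
... * rho(b) = [[4, 7], [5, 9]]  ->  [[4254771, 7631390], [-789230, -1415569]]
... * rho(b) = [[4, 7], [5, 9]]  ->  [[55176034, 98465907], [-10234765, -18264731]]
... * rho(b) = [[4, 7], [5, 9]]  ->  [[713033671, 1272425401], [-132262715, -236025934]]
... * rho(a^-1) = [[1, 5], [2, 11]]  ->  [[3257884473, 17561847766], [-604314583, -3257598849]]
... * rho(b) = [[4, 7], [5, 9]]  ->  [[100840776722, 180861821205], [-18705252577, -33548591722]]
... * rho(b) = [[4, 7], [5, 9]]  ->  [[1307672212913, 2333641827899], [-242563968918, -432874093537]]
tr = 1307672212913 + -432874093537 = 874798119376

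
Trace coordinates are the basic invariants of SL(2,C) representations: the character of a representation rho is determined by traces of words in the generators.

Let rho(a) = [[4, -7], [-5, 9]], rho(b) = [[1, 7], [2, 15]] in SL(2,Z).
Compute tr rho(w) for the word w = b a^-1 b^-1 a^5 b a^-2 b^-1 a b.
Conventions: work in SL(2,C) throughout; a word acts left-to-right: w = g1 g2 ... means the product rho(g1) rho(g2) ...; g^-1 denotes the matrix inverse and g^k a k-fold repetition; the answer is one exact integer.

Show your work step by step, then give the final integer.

rho(b) = [[1, 7], [2, 15]]
... * rho(a^-1) = [[9, 7], [5, 4]]  ->  [[44, 35], [93, 74]]
... * rho(b^-1) = [[15, -7], [-2, 1]]  ->  [[590, -273], [1247, -577]]
... * rho(a) = [[4, -7], [-5, 9]]  ->  [[3725, -6587], [7873, -13922]]
... * rho(a) = [[4, -7], [-5, 9]]  ->  [[47835, -85358], [101102, -180409]]
... * rho(a) = [[4, -7], [-5, 9]]  ->  [[618130, -1103067], [1306453, -2331395]]
... * rho(a) = [[4, -7], [-5, 9]]  ->  [[7987855, -14254513], [16882787, -30127726]]
... * rho(a) = [[4, -7], [-5, 9]]  ->  [[103223985, -184205602], [218169778, -389329043]]
... * rho(b) = [[1, 7], [2, 15]]  ->  [[-265187219, -2040516135], [-560488308, -4312747199]]
... * rho(a^-1) = [[9, 7], [5, 4]]  ->  [[-12589265646, -10018375073], [-26608130767, -21174406952]]
... * rho(a^-1) = [[9, 7], [5, 4]]  ->  [[-163395266179, -128198359814], [-345345211663, -270954543177]]
... * rho(b^-1) = [[15, -7], [-2, 1]]  ->  [[-2194532273057, 1015568503439], [-4638269088591, 2146461938464]]
... * rho(a) = [[4, -7], [-5, 9]]  ->  [[-13855971609423, 24501842442350], [-29285386046684, 51786041066313]]
... * rho(b) = [[1, 7], [2, 15]]  ->  [[35147713275277, 270535835369289], [74286696085942, 571792913667907]]
tr = 35147713275277 + 571792913667907 = 606940626943184

606940626943184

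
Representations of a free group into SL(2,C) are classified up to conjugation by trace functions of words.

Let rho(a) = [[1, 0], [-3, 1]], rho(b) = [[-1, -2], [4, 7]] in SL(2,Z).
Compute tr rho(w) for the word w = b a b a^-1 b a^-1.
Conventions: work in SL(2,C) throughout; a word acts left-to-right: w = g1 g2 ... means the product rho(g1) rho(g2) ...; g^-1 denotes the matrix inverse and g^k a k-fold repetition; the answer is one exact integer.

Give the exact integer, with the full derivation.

rho(b) = [[-1, -2], [4, 7]]
... * rho(a) = [[1, 0], [-3, 1]]  ->  [[5, -2], [-17, 7]]
... * rho(b) = [[-1, -2], [4, 7]]  ->  [[-13, -24], [45, 83]]
... * rho(a^-1) = [[1, 0], [3, 1]]  ->  [[-85, -24], [294, 83]]
... * rho(b) = [[-1, -2], [4, 7]]  ->  [[-11, 2], [38, -7]]
... * rho(a^-1) = [[1, 0], [3, 1]]  ->  [[-5, 2], [17, -7]]
tr = -5 + -7 = -12

-12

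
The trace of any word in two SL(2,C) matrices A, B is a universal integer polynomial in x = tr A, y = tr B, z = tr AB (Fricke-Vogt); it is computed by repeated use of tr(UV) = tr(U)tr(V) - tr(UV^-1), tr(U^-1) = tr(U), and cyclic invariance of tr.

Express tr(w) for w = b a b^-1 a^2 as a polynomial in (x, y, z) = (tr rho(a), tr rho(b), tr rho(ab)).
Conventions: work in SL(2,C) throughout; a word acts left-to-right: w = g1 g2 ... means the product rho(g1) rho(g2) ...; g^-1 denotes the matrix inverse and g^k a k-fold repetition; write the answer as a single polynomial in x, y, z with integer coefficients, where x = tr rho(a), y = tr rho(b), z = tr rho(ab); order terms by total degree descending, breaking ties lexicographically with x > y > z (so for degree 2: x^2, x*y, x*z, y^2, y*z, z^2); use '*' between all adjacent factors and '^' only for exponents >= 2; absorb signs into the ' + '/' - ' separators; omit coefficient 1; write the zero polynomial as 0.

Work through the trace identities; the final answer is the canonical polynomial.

x^2*y*z - x*y^2 - x*z^2 + x

trace(a b a) = trace(a)*trace(b a) - trace(b)  (reduce the a square) = x*z - y
use: trace(a^2 b a) = trace(a)*trace(a b a) - trace(a b)  (reduce the a square) = x^2*z - x*y - z
apply: trace(b a b a) = trace(b a)*trace(b a) - trace(1)  (split on b) = z^2 - 2
trace(b a b) = trace(b)*trace(a b) - trace(a)  (reduce the b square) = y*z - x
trace(a^2 b a b) = trace(a)*trace(b a b a) - trace(b a b)  (reduce the a square) = x*z^2 - y*z - x
trace(b a b^-1 a^2) = trace(a^2 b a)*trace(b) - trace(a^2 b a b)  (eliminate b^-1) = x^2*y*z - x*y^2 - x*z^2 + x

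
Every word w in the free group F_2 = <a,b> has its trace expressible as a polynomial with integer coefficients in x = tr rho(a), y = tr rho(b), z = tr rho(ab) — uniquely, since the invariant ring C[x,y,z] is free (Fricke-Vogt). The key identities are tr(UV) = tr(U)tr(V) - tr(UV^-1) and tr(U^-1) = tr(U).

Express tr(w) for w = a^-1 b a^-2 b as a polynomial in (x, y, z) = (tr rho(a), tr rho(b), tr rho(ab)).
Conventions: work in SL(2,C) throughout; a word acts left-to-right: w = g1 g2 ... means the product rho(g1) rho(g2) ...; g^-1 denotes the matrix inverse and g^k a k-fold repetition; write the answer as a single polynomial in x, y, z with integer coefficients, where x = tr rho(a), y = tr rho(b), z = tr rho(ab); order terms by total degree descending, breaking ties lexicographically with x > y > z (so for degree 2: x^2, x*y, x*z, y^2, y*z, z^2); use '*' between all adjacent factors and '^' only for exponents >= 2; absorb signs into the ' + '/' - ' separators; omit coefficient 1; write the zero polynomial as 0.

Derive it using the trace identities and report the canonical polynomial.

use: tr(b^2) = tr(b)*tr(b) - tr(1)   [square of b] = y^2 - 2
tr(b^2 a) = tr(b)*tr(a b) - tr(a)   [square of b] = y*z - x
tr(b a^-1 b) = tr(b^2)*tr(a) - tr(b^2 a)   [inverse elimination on a] = x*y^2 - y*z - x
tr(b a b a) = tr(a b)*tr(a b) - tr(1)   [split at a repeated a] = z^2 - 2
tr(b a^-1 b a) = tr(b a b)*tr(a) - tr(b a b a)   [inverse elimination on a] = x*y*z - x^2 - z^2 + 2
tr(a^-1 b a^-1 b) = tr(b a^-1 b)*tr(a) - tr(b a^-1 b a)   [inverse elimination on a] = x^2*y^2 - 2*x*y*z + z^2 - 2
tr(a^-1 b a^-2 b) = tr(a^-1 b a^-1 b)*tr(a) - tr(a^-1 b a^-1 b a)   [inverse elimination on a] = x^3*y^2 - 2*x^2*y*z - x*y^2 + x*z^2 + y*z - x

x^3*y^2 - 2*x^2*y*z - x*y^2 + x*z^2 + y*z - x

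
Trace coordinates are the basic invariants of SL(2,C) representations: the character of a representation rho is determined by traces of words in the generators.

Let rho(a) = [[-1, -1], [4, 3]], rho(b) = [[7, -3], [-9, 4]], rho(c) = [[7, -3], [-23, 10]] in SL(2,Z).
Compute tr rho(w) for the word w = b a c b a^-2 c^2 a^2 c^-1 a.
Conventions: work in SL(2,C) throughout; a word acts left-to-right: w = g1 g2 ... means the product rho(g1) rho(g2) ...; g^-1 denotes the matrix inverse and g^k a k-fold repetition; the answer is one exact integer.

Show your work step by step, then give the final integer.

39802829

rho(b) = [[7, -3], [-9, 4]]
... * rho(a) = [[-1, -1], [4, 3]]  ->  [[-19, -16], [25, 21]]
... * rho(c) = [[7, -3], [-23, 10]]  ->  [[235, -103], [-308, 135]]
... * rho(b) = [[7, -3], [-9, 4]]  ->  [[2572, -1117], [-3371, 1464]]
... * rho(a^-1) = [[3, 1], [-4, -1]]  ->  [[12184, 3689], [-15969, -4835]]
... * rho(a^-1) = [[3, 1], [-4, -1]]  ->  [[21796, 8495], [-28567, -11134]]
... * rho(c) = [[7, -3], [-23, 10]]  ->  [[-42813, 19562], [56113, -25639]]
... * rho(c) = [[7, -3], [-23, 10]]  ->  [[-749617, 324059], [982488, -424729]]
... * rho(a) = [[-1, -1], [4, 3]]  ->  [[2045853, 1721794], [-2681404, -2256675]]
... * rho(a) = [[-1, -1], [4, 3]]  ->  [[4841323, 3119529], [-6345296, -4088621]]
... * rho(c^-1) = [[10, 3], [23, 7]]  ->  [[120162397, 36360672], [-157491243, -47656235]]
... * rho(a) = [[-1, -1], [4, 3]]  ->  [[25280291, -11080381], [-33133697, 14522538]]
tr = 25280291 + 14522538 = 39802829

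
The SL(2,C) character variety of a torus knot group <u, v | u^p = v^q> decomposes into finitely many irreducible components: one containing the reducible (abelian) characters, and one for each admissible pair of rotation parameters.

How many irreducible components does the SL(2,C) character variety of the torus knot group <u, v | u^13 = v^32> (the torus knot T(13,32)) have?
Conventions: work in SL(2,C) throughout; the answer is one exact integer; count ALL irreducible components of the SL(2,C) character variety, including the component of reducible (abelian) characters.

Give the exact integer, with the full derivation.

187

For T(13,32): irreducibility forces the central element u^13 = v^32 to one of +I, -I.
This locks tr(u) to 2*cos(pi*alpha/13), alpha in 1..12, and tr(v) to 2*cos(pi*beta/32), beta in 1..31, on each component of irreducible characters.
The two central values (-1)^alpha I and (-1)^beta I must be the same matrix, so alpha and beta share a parity.
count pairs: odd alpha (6 choices) x odd beta (16), plus even alpha (6) x even beta (15): 6*16 + 6*15 = 186.
Total: 186 irreducible-character components + 1 reducible (abelian) component = 187.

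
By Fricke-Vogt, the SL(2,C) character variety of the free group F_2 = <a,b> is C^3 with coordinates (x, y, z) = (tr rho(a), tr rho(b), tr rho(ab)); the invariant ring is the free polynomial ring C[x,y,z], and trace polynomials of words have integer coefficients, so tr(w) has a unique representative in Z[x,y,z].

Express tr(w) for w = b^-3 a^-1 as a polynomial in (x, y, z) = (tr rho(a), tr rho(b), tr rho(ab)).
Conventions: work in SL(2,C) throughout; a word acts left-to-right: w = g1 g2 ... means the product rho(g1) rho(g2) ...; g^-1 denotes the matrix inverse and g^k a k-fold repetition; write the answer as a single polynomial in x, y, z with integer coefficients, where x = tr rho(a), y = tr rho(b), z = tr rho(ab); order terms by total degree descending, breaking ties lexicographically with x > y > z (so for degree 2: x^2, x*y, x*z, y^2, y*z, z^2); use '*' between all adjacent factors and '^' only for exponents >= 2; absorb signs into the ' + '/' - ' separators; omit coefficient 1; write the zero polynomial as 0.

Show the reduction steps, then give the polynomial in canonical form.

tr(a^-1) = tr(a) = x
reduce: tr(a^-1 b) = tr(b) * tr(a) - tr(b a)  (eliminate a^-1) = x*y - z
tr(b^-1 a^-1) = tr(a^-1) * tr(b) - tr(a^-1 b)  (eliminate b^-1) = z
tr(b^-1 a^-1 b^-1) = tr(b^-1 a^-1) * tr(b) - tr(b^-1 a^-1 b)  (eliminate b^-1) = y*z - x
tr(b^-3 a^-1) = tr(b^-1 a^-1 b^-1) * tr(b) - tr(b^-1 a^-1)  (eliminate b^-1) = y^2*z - x*y - z

y^2*z - x*y - z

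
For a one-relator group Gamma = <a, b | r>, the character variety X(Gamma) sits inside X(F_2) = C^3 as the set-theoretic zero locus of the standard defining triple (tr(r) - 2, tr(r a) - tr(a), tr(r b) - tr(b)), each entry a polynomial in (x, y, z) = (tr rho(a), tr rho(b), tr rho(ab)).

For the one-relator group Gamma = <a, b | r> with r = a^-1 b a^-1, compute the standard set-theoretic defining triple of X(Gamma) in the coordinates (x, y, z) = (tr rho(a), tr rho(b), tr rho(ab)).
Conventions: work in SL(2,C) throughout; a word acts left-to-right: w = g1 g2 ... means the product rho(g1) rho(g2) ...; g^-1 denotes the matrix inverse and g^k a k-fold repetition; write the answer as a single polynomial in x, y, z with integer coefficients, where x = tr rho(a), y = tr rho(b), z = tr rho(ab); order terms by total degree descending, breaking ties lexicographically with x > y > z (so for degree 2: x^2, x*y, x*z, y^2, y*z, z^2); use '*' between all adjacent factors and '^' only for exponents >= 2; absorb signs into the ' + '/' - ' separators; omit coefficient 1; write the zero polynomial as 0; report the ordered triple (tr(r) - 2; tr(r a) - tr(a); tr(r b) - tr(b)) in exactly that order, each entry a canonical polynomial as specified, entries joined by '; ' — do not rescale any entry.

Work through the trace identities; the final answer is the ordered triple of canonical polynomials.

x^2*y - x*z - y - 2; x*y - x - z; x^2*y^2 - 2*x*y*z + z^2 - y - 2

so trace(b a^-1) = trace(b)*trace(a) - trace(b a) = x*y - z
trace(a^-1 b a^-1) = trace(b a^-1)*trace(a) - trace(b) = x^2*y - x*z - y
reduce: trace(b^2) = trace(b)*trace(b) - trace(1)   [square of b] = y^2 - 2
reduce: trace(b^2 a) = trace(b)*trace(a b) - trace(a)   [square of b] = y*z - x
reduce: trace(b a^-1 b) = trace(b^2)*trace(a) - trace(b^2 a)   [inverse elimination on a] = x*y^2 - y*z - x
trace(b a b a) = trace(b a)*trace(b a) - trace(1)   [split at a repeated b] = z^2 - 2
trace(b a^-1 b a) = trace(b a b)*trace(a) - trace(b a b a)   [inverse elimination on a] = x*y*z - x^2 - z^2 + 2
so trace(a^-1 b a^-1 b) = trace(b a^-1 b)*trace(a) - trace(b a^-1 b a)   [inverse elimination on a] = x^2*y^2 - 2*x*y*z + z^2 - 2
assemble the triple (trace(r) - 2; trace(r a) - x; trace(r b) - y)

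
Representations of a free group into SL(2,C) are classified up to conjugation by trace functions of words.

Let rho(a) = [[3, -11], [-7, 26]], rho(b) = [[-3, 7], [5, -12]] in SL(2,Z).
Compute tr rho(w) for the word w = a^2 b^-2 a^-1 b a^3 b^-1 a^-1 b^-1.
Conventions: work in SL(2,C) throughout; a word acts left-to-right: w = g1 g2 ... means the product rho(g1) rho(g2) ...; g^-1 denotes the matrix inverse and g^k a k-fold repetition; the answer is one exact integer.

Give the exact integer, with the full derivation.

3718519510350

rho(a) = [[3, -11], [-7, 26]]
... * rho(a) = [[3, -11], [-7, 26]]  ->  [[86, -319], [-203, 753]]
... * rho(b^-1) = [[-12, -7], [-5, -3]]  ->  [[563, 355], [-1329, -838]]
... * rho(b^-1) = [[-12, -7], [-5, -3]]  ->  [[-8531, -5006], [20138, 11817]]
... * rho(a^-1) = [[26, 11], [7, 3]]  ->  [[-256848, -108859], [606307, 256969]]
... * rho(b) = [[-3, 7], [5, -12]]  ->  [[226249, -491628], [-534076, 1160521]]
... * rho(a) = [[3, -11], [-7, 26]]  ->  [[4120143, -15271067], [-9725875, 36048382]]
... * rho(a) = [[3, -11], [-7, 26]]  ->  [[119257898, -442369315], [-281516299, 1044242557]]
... * rho(a) = [[3, -11], [-7, 26]]  ->  [[3454358899, -12813439068], [-8154246796, 30246985771]]
... * rho(b^-1) = [[-12, -7], [-5, -3]]  ->  [[22614888552, 14259804911], [-53383967303, -33661229741]]
... * rho(a^-1) = [[26, 11], [7, 3]]  ->  [[687805736729, 291543188805], [-1623611758065, -688207329556]]
... * rho(b^-1) = [[-12, -7], [-5, -3]]  ->  [[-9711384784773, -5689269723518], [22924377744560, 13429904295123]]
tr = -9711384784773 + 13429904295123 = 3718519510350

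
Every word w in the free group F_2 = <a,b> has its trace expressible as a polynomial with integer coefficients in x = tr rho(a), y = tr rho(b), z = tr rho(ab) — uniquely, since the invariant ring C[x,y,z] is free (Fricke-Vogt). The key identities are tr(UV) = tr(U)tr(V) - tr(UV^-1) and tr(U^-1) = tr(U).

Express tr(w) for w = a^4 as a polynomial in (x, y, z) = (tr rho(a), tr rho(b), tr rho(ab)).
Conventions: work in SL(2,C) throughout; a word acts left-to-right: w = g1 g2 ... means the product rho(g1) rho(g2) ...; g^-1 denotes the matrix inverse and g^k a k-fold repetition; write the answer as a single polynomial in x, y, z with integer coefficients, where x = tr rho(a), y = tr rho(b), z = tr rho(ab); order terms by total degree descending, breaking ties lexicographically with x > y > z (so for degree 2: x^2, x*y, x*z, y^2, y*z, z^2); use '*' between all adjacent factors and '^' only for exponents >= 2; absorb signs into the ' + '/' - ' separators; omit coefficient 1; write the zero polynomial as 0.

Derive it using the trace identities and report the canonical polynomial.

tr(a^2) = tr(a)*tr(a) - tr(1) = x^2 - 2
tr(a^3) = tr(a)*tr(a^2) - tr(a) = x^3 - 3*x
tr(a^4) = tr(a)*tr(a^3) - tr(a^2) = x^4 - 4*x^2 + 2

x^4 - 4*x^2 + 2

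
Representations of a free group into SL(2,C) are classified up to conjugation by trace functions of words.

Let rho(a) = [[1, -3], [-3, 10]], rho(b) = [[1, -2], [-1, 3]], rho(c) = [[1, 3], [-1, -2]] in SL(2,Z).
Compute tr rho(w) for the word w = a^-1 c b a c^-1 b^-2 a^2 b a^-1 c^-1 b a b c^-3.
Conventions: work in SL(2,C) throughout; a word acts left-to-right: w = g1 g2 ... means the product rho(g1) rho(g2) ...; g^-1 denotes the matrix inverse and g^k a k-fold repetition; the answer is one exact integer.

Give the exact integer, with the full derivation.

rho(a^-1) = [[10, 3], [3, 1]]
... * rho(c) = [[1, 3], [-1, -2]]  ->  [[7, 24], [2, 7]]
... * rho(b) = [[1, -2], [-1, 3]]  ->  [[-17, 58], [-5, 17]]
... * rho(a) = [[1, -3], [-3, 10]]  ->  [[-191, 631], [-56, 185]]
... * rho(c^-1) = [[-2, -3], [1, 1]]  ->  [[1013, 1204], [297, 353]]
... * rho(b^-1) = [[3, 2], [1, 1]]  ->  [[4243, 3230], [1244, 947]]
... * rho(b^-1) = [[3, 2], [1, 1]]  ->  [[15959, 11716], [4679, 3435]]
... * rho(a) = [[1, -3], [-3, 10]]  ->  [[-19189, 69283], [-5626, 20313]]
... * rho(a) = [[1, -3], [-3, 10]]  ->  [[-227038, 750397], [-66565, 220008]]
... * rho(b) = [[1, -2], [-1, 3]]  ->  [[-977435, 2705267], [-286573, 793154]]
... * rho(a^-1) = [[10, 3], [3, 1]]  ->  [[-1658549, -227038], [-486268, -66565]]
... * rho(c^-1) = [[-2, -3], [1, 1]]  ->  [[3090060, 4748609], [905971, 1392239]]
... * rho(b) = [[1, -2], [-1, 3]]  ->  [[-1658549, 8065707], [-486268, 2364775]]
... * rho(a) = [[1, -3], [-3, 10]]  ->  [[-25855670, 85632717], [-7580593, 25106554]]
... * rho(b) = [[1, -2], [-1, 3]]  ->  [[-111488387, 308609491], [-32687147, 90480848]]
... * rho(c^-1) = [[-2, -3], [1, 1]]  ->  [[531586265, 643074652], [155855142, 188542289]]
... * rho(c^-1) = [[-2, -3], [1, 1]]  ->  [[-420097878, -951684143], [-123167995, -279023137]]
... * rho(c^-1) = [[-2, -3], [1, 1]]  ->  [[-111488387, 308609491], [-32687147, 90480848]]
tr = -111488387 + 90480848 = -21007539

-21007539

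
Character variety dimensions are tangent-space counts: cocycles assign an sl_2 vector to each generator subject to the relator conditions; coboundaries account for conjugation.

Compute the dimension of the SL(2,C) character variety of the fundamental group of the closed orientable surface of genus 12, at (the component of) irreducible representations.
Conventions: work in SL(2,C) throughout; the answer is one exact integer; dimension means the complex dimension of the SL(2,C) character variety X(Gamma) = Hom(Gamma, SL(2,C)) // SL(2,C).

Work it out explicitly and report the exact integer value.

pi_1 of the closed genus-12 surface has 24 generators bound by the single product-of-commutators relator.
Unconstrained cocycle data is one sl_2 vector per generator (72 dimensions), cut by the relator condition d_2(z) = 0.
d_2 is surjective at irreducible rho (its cokernel H^2 is dual to H^0 = 0), so dim Z^1 = 72 - 3 = 69.
dim B^1 = 3 (coboundaries, injective at irreducible rho).
dim X = dim H^1 = 69 - 3 = 66.

66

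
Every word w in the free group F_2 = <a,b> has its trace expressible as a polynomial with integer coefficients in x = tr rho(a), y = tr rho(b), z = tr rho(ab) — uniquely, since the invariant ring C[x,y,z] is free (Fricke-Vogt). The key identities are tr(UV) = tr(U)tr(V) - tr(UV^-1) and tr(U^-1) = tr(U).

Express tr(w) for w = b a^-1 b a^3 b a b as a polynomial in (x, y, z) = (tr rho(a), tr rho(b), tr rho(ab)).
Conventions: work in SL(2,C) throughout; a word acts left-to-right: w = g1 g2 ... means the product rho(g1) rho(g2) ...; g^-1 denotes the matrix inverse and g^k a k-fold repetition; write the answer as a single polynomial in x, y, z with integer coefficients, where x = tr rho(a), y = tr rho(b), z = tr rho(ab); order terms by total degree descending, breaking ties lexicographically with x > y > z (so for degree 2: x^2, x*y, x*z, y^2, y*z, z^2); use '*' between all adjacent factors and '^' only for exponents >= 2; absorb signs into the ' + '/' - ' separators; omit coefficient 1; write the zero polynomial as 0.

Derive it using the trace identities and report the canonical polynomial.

apply: tr(a b a b) = tr(b a) tr(b a) - tr(1)  (split on b) = z^2 - 2
apply: tr(a b a) = tr(a) tr(b a) - tr(b)  (reduce the a square) = x*z - y
apply: tr(b a b^2 a) = tr(b) tr(a b a b) - tr(a b a)  (reduce the b square) = y*z^2 - x*z - y
tr(a b^2) = tr(b) tr(a b) - tr(a)  (reduce the b square) = y*z - x
apply: tr(b a b^2) = tr(b) tr(a b^2) - tr(a b)  (reduce the b square) = y^2*z - x*y - z
use: tr(b a b^2 a^2) = tr(a) tr(b a b^2 a) - tr(b a b^2)  (reduce the a square) = x*y*z^2 - x^2*z - y^2*z + z
use: tr(b a^3 b a b) = tr(a) tr(b a b^2 a^2) - tr(b a b^2 a)  (reduce the a square) = x^2*y*z^2 - x^3*z - x*y^2*z - y*z^2 + 2*x*z + y
tr(a b a b a) = tr(a) tr(b a b a) - tr(b a b)  (reduce the a square) = x*z^2 - y*z - x
tr(b a^3 b a) = tr(a) tr(a b a b a) - tr(a b a b)  (reduce the a square) = x^2*z^2 - x*y*z - x^2 - z^2 + 2
apply: tr(b a^3 b a b^2) = tr(b) tr(b a^3 b a b) - tr(b a^3 b a)  (reduce the b square) = x^2*y^2*z^2 - x^3*y*z - x*y^3*z - x^2*z^2 - y^2*z^2 + 3*x*y*z + x^2 + y^2 + z^2 - 2
apply: tr(a b a b a b) = tr(a b) tr(a b a b) - tr(a^-1 b^-1)  (split on a) = z^3 - 3*z
apply: tr(b a b^2 a b a) = tr(b) tr(a b a b a b) - tr(a b a b a)  (reduce the b square) = y*z^3 - x*z^2 - 2*y*z + x
tr(a^2) = tr(a) tr(a) - tr(1)  (reduce the a square) = x^2 - 2
tr(a b^2 a) = tr(b) tr(a^2 b) - tr(a^2)  (reduce the b square) = x*y*z - x^2 - y^2 + 2
apply: tr(b a b^2 a b) = tr(b) tr(a b^2 a b) - tr(a b^2 a)  (reduce the b square) = y^2*z^2 - 2*x*y*z + x^2 - 2
use: tr(a b a b^2 a b a) = tr(a) tr(b a b^2 a b a) - tr(b a b^2 a b)  (reduce the a square) = x*y*z^3 - x^2*z^2 - y^2*z^2 + 2
apply: tr(b a^3 b a b^2 a) = tr(a) tr(a b a b^2 a b a) - tr(a b a b^2 a b)  (reduce the a square) = x^2*y*z^3 - x^3*z^2 - x*y^2*z^2 - y*z^3 + x*z^2 + 2*y*z + x
tr(b a^-1 b a^3 b a b) = tr(b a^3 b a b^2) tr(a) - tr(b a^3 b a b^2 a)  (eliminate a^-1) = x^3*y^2*z^2 - x^4*y*z - x^2*y^3*z - x^2*y*z^3 + 3*x^2*y*z + y*z^3 + x^3 + x*y^2 - 2*y*z - 3*x

x^3*y^2*z^2 - x^4*y*z - x^2*y^3*z - x^2*y*z^3 + 3*x^2*y*z + y*z^3 + x^3 + x*y^2 - 2*y*z - 3*x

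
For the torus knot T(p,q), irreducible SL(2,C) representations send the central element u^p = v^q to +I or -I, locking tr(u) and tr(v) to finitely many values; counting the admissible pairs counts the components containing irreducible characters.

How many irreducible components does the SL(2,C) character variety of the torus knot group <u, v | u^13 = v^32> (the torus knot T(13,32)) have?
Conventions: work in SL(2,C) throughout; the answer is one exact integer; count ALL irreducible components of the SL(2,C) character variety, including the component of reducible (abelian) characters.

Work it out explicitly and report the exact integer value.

187

For T(13,32): irreducibility forces the central element u^13 = v^32 to one of +I, -I.
On an irreducible component, tr(u) is locked at 2*cos(pi*alpha/13) for some alpha in 1..12, and tr(v) at 2*cos(pi*beta/32) for some beta in 1..31.
The two central values (-1)^alpha I and (-1)^beta I must be the same matrix, so alpha and beta share a parity.
count pairs: odd alpha (6 choices) x odd beta (16), plus even alpha (6) x even beta (15): 6*16 + 6*15 = 186.
components with irreducible characters: 186; plus the single component of reducible (abelian) characters: total 187.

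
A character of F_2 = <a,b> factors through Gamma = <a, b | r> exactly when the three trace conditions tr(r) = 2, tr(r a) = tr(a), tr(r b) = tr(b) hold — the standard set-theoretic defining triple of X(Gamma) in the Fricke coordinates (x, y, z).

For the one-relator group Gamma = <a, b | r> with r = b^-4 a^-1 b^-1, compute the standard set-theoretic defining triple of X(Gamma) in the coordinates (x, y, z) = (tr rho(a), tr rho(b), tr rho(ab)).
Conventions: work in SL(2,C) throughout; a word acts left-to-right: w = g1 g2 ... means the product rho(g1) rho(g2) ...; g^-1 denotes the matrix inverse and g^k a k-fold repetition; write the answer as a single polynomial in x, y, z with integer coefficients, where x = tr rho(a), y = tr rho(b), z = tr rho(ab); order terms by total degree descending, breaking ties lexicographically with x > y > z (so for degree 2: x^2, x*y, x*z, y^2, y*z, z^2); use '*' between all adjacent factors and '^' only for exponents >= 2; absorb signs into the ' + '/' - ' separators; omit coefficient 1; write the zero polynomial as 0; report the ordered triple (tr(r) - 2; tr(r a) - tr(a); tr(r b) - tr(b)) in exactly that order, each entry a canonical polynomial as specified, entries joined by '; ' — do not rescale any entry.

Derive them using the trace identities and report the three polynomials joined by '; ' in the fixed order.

y^4*z - x*y^3 - 3*y^2*z + 2*x*y + z - 2; x*y^4*z - x^2*y^3 - y^3*z^2 - 2*x*y^2*z + 2*x^2*y + y^3 + 2*y*z^2 - x - 3*y; y^3*z - x*y^2 - 2*y*z + x - y

apply: trace(a^-1) = trace(a) = x
apply: trace(a^-1 b) = trace(b) * trace(a) - trace(b a) = x*y - z
apply: trace(a^-1 b^-1) = trace(a^-1) * trace(b) - trace(a^-1 b) = z
apply: trace(a^-1 b^-2) = trace(a^-1 b^-1) * trace(b) - trace(a^-1) = y*z - x
use: trace(b^-2 a^-1 b^-1) = trace(a^-1 b^-2) * trace(b) - trace(a^-1 b^-1) = y^2*z - x*y - z
trace(a^-1 b^-4) = trace(b^-2 a^-1 b^-1) * trace(b) - trace(b^-2 a^-1) = y^3*z - x*y^2 - 2*y*z + x
trace(b^-4 a^-1 b^-1) = trace(a^-1 b^-4) * trace(b) - trace(a^-1 b^-3) = y^4*z - x*y^3 - 3*y^2*z + 2*x*y + z
trace(b^-1 a b^-1) = trace(b^-1 a) * trace(b) - trace(b^-1 a b) = x*y^2 - y*z - x
apply: trace(a^2) = trace(a) * trace(a) - trace(1) = x^2 - 2
trace(a^2 b) = trace(a) * trace(b a) - trace(b) = x*z - y
use: trace(a b^-1 a) = trace(a^2) * trace(b) - trace(a^2 b) = x^2*y - x*z - y
use: trace(a b a b) = trace(b a) * trace(b a) - trace(1) = z^2 - 2
use: trace(a b^-1 a b) = trace(a b a) * trace(b) - trace(a b a b) = x*y*z - y^2 - z^2 + 2
trace(b^-1 a b^-1 a) = trace(a b^-1 a) * trace(b) - trace(a b^-1 a b) = x^2*y^2 - 2*x*y*z + z^2 - 2
trace(b^-1 a^-1 b^-1 a) = trace(b^-1 a b^-1) * trace(a) - trace(b^-1 a b^-1 a) = x*y*z - x^2 - z^2 + 2
trace(a^-1 b^-1 a b^-2) = trace(b^-1 a^-1 b^-1 a) * trace(b) - trace(b^-1 a^-1 b^-1 a b) = x*y^2*z - x^2*y - y*z^2 + y
trace(b^-1 a^-1 b^-1 a b^-2) = trace(a^-1 b^-1 a b^-2) * trace(b) - trace(a^-1 b^-1 a b^-1) = x*y^3*z - x^2*y^2 - y^2*z^2 - x*y*z + x^2 + y^2 + z^2 - 2
apply: trace(b^-4 a^-1 b^-1 a) = trace(b^-1 a^-1 b^-1 a b^-2) * trace(b) - trace(b^-1 a^-1 b^-1 a b^-1) = x*y^4*z - x^2*y^3 - y^3*z^2 - 2*x*y^2*z + 2*x^2*y + y^3 + 2*y*z^2 - 3*y
assemble the triple (trace(r) - 2; trace(r a) - x; trace(r b) - y)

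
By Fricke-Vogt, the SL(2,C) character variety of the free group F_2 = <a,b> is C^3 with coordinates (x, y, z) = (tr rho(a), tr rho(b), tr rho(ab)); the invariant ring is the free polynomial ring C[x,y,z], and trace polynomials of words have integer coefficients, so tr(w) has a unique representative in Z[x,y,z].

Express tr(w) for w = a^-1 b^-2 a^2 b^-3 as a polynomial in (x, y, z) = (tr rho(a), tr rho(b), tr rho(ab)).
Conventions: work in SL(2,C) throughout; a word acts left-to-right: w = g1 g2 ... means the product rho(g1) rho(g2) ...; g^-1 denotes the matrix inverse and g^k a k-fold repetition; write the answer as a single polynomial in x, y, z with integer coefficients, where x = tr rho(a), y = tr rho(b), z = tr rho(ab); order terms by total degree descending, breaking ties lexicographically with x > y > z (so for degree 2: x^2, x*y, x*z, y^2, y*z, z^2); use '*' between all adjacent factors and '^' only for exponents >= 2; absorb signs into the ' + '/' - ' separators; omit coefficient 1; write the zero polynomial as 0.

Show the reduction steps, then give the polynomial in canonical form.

reduce: trace(b^-1 a) = trace(a) trace(b) - trace(a b) = x*y - z
trace(a b^-2) = trace(b^-1 a) trace(b) - trace(b^-1 a b) = x*y^2 - y*z - x
reduce: trace(a^2) = trace(a) trace(a) - trace(1) = x^2 - 2
so trace(a b a) = trace(a) trace(b a) - trace(b) = x*z - y
reduce: trace(a b a^2) = trace(a) trace(a b a) - trace(a b) = x^2*z - x*y - z
reduce: trace(b a b a) = trace(a b) trace(a b) - trace(1)   [split at repeated a] = z^2 - 2
so trace(b a b) = trace(b) trace(a b) - trace(a) = y*z - x
reduce: trace(a b a^2 b) = trace(a) trace(b a b a) - trace(b a b) = x*z^2 - y*z - x
so trace(b a^2 b^-1 a) = trace(a b a^2) trace(b) - trace(a b a^2 b) = x^2*y*z - x*y^2 - x*z^2 + x
trace(b^-1 a^-1 b a^2) = trace(b a^2 b^-1) trace(a) - trace(b a^2 b^-1 a) = -x^2*y*z + x^3 + x*y^2 + x*z^2 - 3*x
trace(a^2 b^-2 a^-1 b) = trace(b^-1 a^-1 b a^2) trace(b) - trace(b^-1 a^-1 b a^2 b) = -x^2*y^2*z + x^3*y + x*y^3 + x*y*z^2 - 3*x*y - z
reduce: trace(b^-2 a^-1 b^-1 a^2) = trace(a^2 b^-2 a^-1) trace(b) - trace(a^2 b^-2 a^-1 b) = x^2*y^2*z - x^3*y - x*y*z^2 - y^2*z + 2*x*y + z
reduce: trace(b^2) = trace(b) trace(b) - trace(1) = y^2 - 2
so trace(b a^2 b) = trace(a) trace(b^2 a) - trace(b^2) = x*y*z - x^2 - y^2 + 2
reduce: trace(a^2 b a^-1 b) = trace(b a^2 b) trace(a) - trace(b a^2 b a) = x^2*y*z - x^3 - x*y^2 - x*z^2 + y*z + 3*x
so trace(a^-1 b^-1 a^2 b) = trace(a^2 b a^-1) trace(b) - trace(a^2 b a^-1 b) = -x^2*y*z + x^3 + x*y^2 + x*z^2 - 3*x
so trace(b^-1 a^-1 b^-1 a^2) = trace(a^-1 b^-1 a^2) trace(b) - trace(a^-1 b^-1 a^2 b) = x^2*y*z - x^3 - x*z^2 - y*z + 3*x
trace(a^2 b^-3 a^-1 b^-1) = trace(b^-2 a^-1 b^-1 a^2) trace(b) - trace(b^-2 a^-1 b^-1 a^2 b) = x^2*y^3*z - x^3*y^2 - x*y^2*z^2 - x^2*y*z - y^3*z + x^3 + 2*x*y^2 + x*z^2 + 2*y*z - 3*x
so trace(a b^-3) = trace(b^-2 a) trace(b) - trace(b^-2 a b) = x*y^3 - y^2*z - 2*x*y + z
trace(a^-1 b^-2 a^2 b^-3) = trace(a^2 b^-3 a^-1 b^-1) trace(b) - trace(a^2 b^-3 a^-1) = x^2*y^4*z - x^3*y^3 - x*y^3*z^2 - x^2*y^2*z - y^4*z + x^3*y + x*y^3 + x*y*z^2 + 3*y^2*z - x*y - z

x^2*y^4*z - x^3*y^3 - x*y^3*z^2 - x^2*y^2*z - y^4*z + x^3*y + x*y^3 + x*y*z^2 + 3*y^2*z - x*y - z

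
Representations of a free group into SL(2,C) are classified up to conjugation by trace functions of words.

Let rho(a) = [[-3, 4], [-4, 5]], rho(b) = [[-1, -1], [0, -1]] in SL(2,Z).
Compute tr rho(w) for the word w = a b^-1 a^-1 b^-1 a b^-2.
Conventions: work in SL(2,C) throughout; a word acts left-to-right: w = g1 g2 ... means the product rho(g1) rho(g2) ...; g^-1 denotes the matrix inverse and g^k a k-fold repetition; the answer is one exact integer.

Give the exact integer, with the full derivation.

rho(a) = [[-3, 4], [-4, 5]]
... * rho(b^-1) = [[-1, 1], [0, -1]]  ->  [[3, -7], [4, -9]]
... * rho(a^-1) = [[5, -4], [4, -3]]  ->  [[-13, 9], [-16, 11]]
... * rho(b^-1) = [[-1, 1], [0, -1]]  ->  [[13, -22], [16, -27]]
... * rho(a) = [[-3, 4], [-4, 5]]  ->  [[49, -58], [60, -71]]
... * rho(b^-1) = [[-1, 1], [0, -1]]  ->  [[-49, 107], [-60, 131]]
... * rho(b^-1) = [[-1, 1], [0, -1]]  ->  [[49, -156], [60, -191]]
tr = 49 + -191 = -142

-142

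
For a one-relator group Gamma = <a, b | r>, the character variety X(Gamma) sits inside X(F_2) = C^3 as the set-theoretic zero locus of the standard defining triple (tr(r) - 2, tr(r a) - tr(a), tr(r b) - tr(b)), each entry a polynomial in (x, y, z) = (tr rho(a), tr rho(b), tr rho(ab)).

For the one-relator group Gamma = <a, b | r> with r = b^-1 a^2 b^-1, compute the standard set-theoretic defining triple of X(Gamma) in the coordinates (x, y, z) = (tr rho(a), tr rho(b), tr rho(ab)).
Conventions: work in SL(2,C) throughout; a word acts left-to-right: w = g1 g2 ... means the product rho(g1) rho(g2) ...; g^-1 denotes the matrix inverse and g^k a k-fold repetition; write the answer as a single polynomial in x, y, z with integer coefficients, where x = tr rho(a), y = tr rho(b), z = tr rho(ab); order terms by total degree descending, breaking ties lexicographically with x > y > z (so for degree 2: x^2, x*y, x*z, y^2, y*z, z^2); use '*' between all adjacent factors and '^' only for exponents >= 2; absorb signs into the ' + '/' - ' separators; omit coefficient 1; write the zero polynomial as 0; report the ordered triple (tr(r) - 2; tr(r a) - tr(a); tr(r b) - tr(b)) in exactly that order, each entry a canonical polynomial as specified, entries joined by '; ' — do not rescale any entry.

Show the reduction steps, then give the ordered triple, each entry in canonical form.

x^2*y^2 - x*y*z - x^2 - y^2; x^3*y^2 - 2*x^2*y*z - x*y^2 + x*z^2 + y*z - 2*x; x^2*y - x*z - 2*y

and trace(a^2) = trace(a)*trace(a) - trace(1)  (reduce the a square) = x^2 - 2
trace(a^2 b) = trace(a)*trace(b a) - trace(b)  (reduce the a square) = x*z - y
trace(b^-1 a^2) = trace(a^2)*trace(b) - trace(a^2 b)  (eliminate b^-1) = x^2*y - x*z - y
next, trace(b^-1 a^2 b^-1) = trace(b^-1 a^2)*trace(b) - trace(b^-1 a^2 b)  (eliminate b^-1) = x^2*y^2 - x*y*z - x^2 - y^2 + 2
trace(a^3) = trace(a)*trace(a^2) - trace(a)   [square of a] = x^3 - 3*x
and trace(a^3 b) = trace(a)*trace(b a^2) - trace(b a)   [square of a] = x^2*z - x*y - z
trace(a^2 b^-1 a) = trace(a^3)*trace(b) - trace(a^3 b)   [inverse elimination on b] = x^3*y - x^2*z - 2*x*y + z
and trace(b a b a) = trace(a b)*trace(a b) - trace(1)   [split at a repeated a] = z^2 - 2
next, trace(b a b) = trace(b)*trace(a b) - trace(a)   [square of b] = y*z - x
and trace(a b a^2 b) = trace(a)*trace(b a b a) - trace(b a b)   [square of a] = x*z^2 - y*z - x
next, trace(a^2 b^-1 a b) = trace(a b a^2)*trace(b) - trace(a b a^2 b)   [inverse elimination on b] = x^2*y*z - x*y^2 - x*z^2 + x
next, trace(b^-1 a^2 b^-1 a) = trace(a^2 b^-1 a)*trace(b) - trace(a^2 b^-1 a b)   [inverse elimination on b] = x^3*y^2 - 2*x^2*y*z - x*y^2 + x*z^2 + y*z - x
assemble the triple (trace(r) - 2; trace(r a) - x; trace(r b) - y)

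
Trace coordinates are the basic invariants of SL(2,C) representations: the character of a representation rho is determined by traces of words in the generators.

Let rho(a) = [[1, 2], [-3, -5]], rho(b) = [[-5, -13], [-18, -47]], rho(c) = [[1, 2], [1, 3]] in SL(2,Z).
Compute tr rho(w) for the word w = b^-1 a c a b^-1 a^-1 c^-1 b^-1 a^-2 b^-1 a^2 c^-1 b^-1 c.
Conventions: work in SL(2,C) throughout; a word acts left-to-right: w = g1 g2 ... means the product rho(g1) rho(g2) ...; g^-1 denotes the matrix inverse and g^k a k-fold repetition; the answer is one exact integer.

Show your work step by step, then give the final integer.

rho(b^-1) = [[-47, 13], [18, -5]]
... * rho(a) = [[1, 2], [-3, -5]]  ->  [[-86, -159], [33, 61]]
... * rho(c) = [[1, 2], [1, 3]]  ->  [[-245, -649], [94, 249]]
... * rho(a) = [[1, 2], [-3, -5]]  ->  [[1702, 2755], [-653, -1057]]
... * rho(b^-1) = [[-47, 13], [18, -5]]  ->  [[-30404, 8351], [11665, -3204]]
... * rho(a^-1) = [[-5, -2], [3, 1]]  ->  [[177073, 69159], [-67937, -26534]]
... * rho(c^-1) = [[3, -2], [-1, 1]]  ->  [[462060, -284987], [-177277, 109340]]
... * rho(b^-1) = [[-47, 13], [18, -5]]  ->  [[-26846586, 7431715], [10300139, -2851301]]
... * rho(a^-1) = [[-5, -2], [3, 1]]  ->  [[156528075, 61124887], [-60054598, -23451579]]
... * rho(a^-1) = [[-5, -2], [3, 1]]  ->  [[-599265714, -251931263], [229918253, 96657617]]
... * rho(b^-1) = [[-47, 13], [18, -5]]  ->  [[23630725824, -6530797967], [-9066320785, 2505649204]]
... * rho(a) = [[1, 2], [-3, -5]]  ->  [[43223119725, 79915441483], [-16583268397, -30660887590]]
... * rho(a) = [[1, 2], [-3, -5]]  ->  [[-196523204724, -313130967965], [75399394373, 120137901156]]
... * rho(c^-1) = [[3, -2], [-1, 1]]  ->  [[-276438646207, 79915441483], [106060281963, -30660887590]]
... * rho(b^-1) = [[-47, 13], [18, -5]]  ->  [[14431094318423, -3993279608106], [-5536729228881, 1532088103469]]
... * rho(c) = [[1, 2], [1, 3]]  ->  [[10437814710317, 16882349812528], [-4004641125412, -6477194147355]]
tr = 10437814710317 + -6477194147355 = 3960620562962

3960620562962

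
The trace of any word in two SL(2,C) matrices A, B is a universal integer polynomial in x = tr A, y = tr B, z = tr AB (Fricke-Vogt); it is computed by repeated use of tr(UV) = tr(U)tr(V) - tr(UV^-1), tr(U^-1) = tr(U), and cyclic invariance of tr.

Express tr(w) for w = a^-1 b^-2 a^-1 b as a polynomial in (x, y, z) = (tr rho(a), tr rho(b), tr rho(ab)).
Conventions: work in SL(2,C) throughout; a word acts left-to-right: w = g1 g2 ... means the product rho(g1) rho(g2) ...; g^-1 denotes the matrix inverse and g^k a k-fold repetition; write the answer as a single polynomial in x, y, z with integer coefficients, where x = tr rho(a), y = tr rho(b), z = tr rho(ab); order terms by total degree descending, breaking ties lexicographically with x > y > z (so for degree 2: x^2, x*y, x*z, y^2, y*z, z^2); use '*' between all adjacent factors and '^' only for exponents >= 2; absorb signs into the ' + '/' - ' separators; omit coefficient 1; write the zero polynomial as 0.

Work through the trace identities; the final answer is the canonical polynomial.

x*y^2*z - x^2*y - y^3 - y*z^2 + x*z + 3*y

tr(b a^-1) = tr(b)*tr(a) - tr(b a)   [inverse elimination on a] = x*y - z
reduce: tr(a^-1 b a^-1) = tr(b a^-1)*tr(a) - tr(b)   [inverse elimination on a] = x^2*y - x*z - y
so tr(b^2) = tr(b)*tr(b) - tr(1)   [square of b] = y^2 - 2
tr(b^2 a) = tr(b)*tr(a b) - tr(a)   [square of b] = y*z - x
tr(b a^-1 b) = tr(b^2)*tr(a) - tr(b^2 a)   [inverse elimination on a] = x*y^2 - y*z - x
tr(b a b a) = tr(b a)*tr(b a) - tr(1)   [split at a repeated b] = z^2 - 2
tr(b a^-1 b a) = tr(b a b)*tr(a) - tr(b a b a)   [inverse elimination on a] = x*y*z - x^2 - z^2 + 2
reduce: tr(a^-1 b a^-1 b) = tr(b a^-1 b)*tr(a) - tr(b a^-1 b a)   [inverse elimination on a] = x^2*y^2 - 2*x*y*z + z^2 - 2
reduce: tr(b^-1 a^-1 b a^-1) = tr(a^-1 b a^-1)*tr(b) - tr(a^-1 b a^-1 b)   [inverse elimination on b] = x*y*z - y^2 - z^2 + 2
so tr(a^-1 b^-2 a^-1 b) = tr(b^-1 a^-1 b a^-1)*tr(b) - tr(b^-1 a^-1 b a^-1 b)   [inverse elimination on b] = x*y^2*z - x^2*y - y^3 - y*z^2 + x*z + 3*y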